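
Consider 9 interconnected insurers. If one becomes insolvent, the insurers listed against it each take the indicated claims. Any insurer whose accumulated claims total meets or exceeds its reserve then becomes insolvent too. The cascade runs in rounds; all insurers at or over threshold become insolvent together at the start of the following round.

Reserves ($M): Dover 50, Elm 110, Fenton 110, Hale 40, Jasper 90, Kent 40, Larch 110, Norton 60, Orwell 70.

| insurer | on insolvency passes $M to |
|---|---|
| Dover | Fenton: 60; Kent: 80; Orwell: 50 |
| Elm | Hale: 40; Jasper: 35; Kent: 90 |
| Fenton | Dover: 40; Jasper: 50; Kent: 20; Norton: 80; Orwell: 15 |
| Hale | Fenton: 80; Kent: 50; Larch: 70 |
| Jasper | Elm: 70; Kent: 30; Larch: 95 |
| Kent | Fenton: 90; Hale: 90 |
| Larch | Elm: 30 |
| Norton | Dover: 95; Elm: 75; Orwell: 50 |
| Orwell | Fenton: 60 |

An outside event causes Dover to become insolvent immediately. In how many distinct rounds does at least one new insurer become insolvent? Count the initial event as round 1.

Round 1 — Dover becomes insolvent (initial).
  Fenton: +60 → 60 < 110
  Kent: +80 → 80 ≥ 40
  Orwell: +50 → 50 < 70
Round 2 — Kent becomes insolvent.
  Fenton: +90 → 150 ≥ 110
  Hale: +90 → 90 ≥ 40
Round 3 — Fenton, Hale become insolvent.
  Jasper: +50 → 50 < 90
  Larch: +70 → 70 < 110
  Norton: +80 → 80 ≥ 60
  Orwell: +15 → 65 < 70
Round 4 — Norton becomes insolvent.
  Elm: +75 → 75 < 110
  Orwell: +50 → 115 ≥ 70
Round 5 — Orwell becomes insolvent.
No further insolvencies.

5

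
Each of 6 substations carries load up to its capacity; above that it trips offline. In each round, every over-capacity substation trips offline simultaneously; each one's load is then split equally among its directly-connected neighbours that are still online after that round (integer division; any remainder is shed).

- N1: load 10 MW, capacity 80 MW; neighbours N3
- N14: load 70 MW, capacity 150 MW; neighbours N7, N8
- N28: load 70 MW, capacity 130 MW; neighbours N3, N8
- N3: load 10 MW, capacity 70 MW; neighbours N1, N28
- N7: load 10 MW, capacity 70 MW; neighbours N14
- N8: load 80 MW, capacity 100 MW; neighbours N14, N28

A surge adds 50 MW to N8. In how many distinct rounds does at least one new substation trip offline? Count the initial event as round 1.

4

Round 1 — N8 at 130 > 100. N8 trips offline.
  N8 sheds 130 MW to N14, N28: 65 each.
    N14: 70+65 = 135 ≤ 150
    N28: 70+65 = 135 > 130
Round 2 — N28 trips offline.
  N28 sheds 135 MW to N3: 135 each.
    N3: 10+135 = 145 > 70
Round 3 — N3 trips offline.
  N3 sheds 145 MW to N1: 145 each.
    N1: 10+145 = 155 > 80
Round 4 — N1 trips offline.
  N1 sheds 155 MW: no online neighbours, lost.
No further trips.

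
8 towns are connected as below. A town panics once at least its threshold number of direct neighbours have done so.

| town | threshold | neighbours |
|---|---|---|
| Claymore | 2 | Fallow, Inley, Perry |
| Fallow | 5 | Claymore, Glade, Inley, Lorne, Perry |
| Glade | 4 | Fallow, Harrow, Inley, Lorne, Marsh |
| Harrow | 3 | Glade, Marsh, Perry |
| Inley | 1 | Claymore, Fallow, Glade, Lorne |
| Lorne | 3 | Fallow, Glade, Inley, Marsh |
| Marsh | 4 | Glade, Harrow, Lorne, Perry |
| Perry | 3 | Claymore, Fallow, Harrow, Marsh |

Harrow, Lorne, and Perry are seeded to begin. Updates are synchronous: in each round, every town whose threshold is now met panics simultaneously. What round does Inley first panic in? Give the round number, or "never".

Round 1 — Harrow, Lorne, Perry panic (initial).
Round 2 — checking thresholds:
  Claymore: 1 of 3 neighbours < 2, holds.
  Fallow: 2 of 5 neighbours < 5, holds.
  Glade: 2 of 5 neighbours < 4, holds.
  Inley: 1 of 4 neighbours ≥ 1, panics.
  Marsh: 3 of 4 neighbours < 4, holds.
Round 3 — checking thresholds:
  Claymore: 2 of 3 neighbours ≥ 2, panics.
  Fallow: 3 of 5 neighbours < 5, holds.
  Glade: 3 of 5 neighbours < 4, holds.
  Marsh: 3 of 4 neighbours < 4, holds.
Round 4 — no new panics; cascade stops.

2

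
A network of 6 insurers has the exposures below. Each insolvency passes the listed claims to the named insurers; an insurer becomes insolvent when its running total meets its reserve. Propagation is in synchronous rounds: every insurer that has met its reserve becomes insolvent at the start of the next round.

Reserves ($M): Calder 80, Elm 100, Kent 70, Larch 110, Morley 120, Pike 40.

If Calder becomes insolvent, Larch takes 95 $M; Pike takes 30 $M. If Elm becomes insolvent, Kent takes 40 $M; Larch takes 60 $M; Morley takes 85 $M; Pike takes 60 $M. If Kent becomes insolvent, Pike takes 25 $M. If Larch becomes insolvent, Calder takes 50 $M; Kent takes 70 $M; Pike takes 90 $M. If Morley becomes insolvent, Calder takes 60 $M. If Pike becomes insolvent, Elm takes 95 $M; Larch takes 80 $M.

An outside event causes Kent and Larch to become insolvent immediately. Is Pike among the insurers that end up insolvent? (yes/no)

Round 1 — Kent, Larch become insolvent (initial).
  Calder: +50 → 50 < 80
  Pike: +25+90 → 115 ≥ 40
Round 2 — Pike becomes insolvent.
  Elm: +95 → 95 < 100
No further insolvencies.

yes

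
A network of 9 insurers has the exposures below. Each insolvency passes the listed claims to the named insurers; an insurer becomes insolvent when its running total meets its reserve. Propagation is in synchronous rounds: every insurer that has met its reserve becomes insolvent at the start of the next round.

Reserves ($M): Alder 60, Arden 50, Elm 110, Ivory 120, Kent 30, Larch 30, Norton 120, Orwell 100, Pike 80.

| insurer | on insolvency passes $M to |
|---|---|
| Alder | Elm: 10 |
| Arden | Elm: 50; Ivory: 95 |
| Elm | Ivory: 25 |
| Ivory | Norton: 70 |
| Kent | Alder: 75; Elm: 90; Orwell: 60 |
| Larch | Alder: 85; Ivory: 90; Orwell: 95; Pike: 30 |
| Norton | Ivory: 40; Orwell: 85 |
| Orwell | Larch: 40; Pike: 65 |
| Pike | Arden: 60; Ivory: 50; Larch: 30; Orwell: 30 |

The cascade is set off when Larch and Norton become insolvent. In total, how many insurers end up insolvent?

7

Round 1 — Larch, Norton become insolvent (initial).
  Alder: +85 → 85 ≥ 60
  Ivory: +90+40 → 130 ≥ 120
  Orwell: +95+85 → 180 ≥ 100
  Pike: +30 → 30 < 80
Round 2 — Alder, Ivory, Orwell become insolvent.
  Elm: +10 → 10 < 110
  Pike: +65 → 95 ≥ 80
Round 3 — Pike becomes insolvent.
  Arden: +60 → 60 ≥ 50
Round 4 — Arden becomes insolvent.
  Elm: +50 → 60 < 110
No further insolvencies.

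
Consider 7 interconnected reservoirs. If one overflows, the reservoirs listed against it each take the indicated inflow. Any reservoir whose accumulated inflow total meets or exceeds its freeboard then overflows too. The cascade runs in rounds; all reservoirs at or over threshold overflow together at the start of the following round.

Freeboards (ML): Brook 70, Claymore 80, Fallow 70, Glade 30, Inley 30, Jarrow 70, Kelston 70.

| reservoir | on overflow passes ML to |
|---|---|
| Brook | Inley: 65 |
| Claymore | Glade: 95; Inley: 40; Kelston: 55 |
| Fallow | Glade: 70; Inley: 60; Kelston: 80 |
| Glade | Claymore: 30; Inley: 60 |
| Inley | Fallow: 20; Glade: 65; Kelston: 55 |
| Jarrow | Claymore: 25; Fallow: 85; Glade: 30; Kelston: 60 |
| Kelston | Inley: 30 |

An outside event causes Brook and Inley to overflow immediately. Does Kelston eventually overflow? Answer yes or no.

Round 1 — Brook, Inley overflow (initial).
  Fallow: +20 → 20 < 70
  Glade: +65 → 65 ≥ 30
  Kelston: +55 → 55 < 70
Round 2 — Glade overflows.
  Claymore: +30 → 30 < 80
No further overflows.

no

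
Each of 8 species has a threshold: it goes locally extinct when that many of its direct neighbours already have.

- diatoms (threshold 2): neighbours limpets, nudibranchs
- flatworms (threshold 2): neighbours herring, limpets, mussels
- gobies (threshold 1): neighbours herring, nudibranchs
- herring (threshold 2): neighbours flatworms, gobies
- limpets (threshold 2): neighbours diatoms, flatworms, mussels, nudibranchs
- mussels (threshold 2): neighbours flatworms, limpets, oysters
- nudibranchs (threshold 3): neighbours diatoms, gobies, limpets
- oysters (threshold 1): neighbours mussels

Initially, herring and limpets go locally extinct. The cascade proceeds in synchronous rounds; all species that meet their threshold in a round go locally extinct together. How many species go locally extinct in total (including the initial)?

6

Round 1 — herring, limpets go locally extinct (initial).
Round 2 — checking thresholds:
  diatoms: 1 of 2 neighbours < 2, not yet.
  flatworms: 2 of 3 neighbours ≥ 2, goes locally extinct.
  gobies: 1 of 2 neighbours ≥ 1, goes locally extinct.
  mussels: 1 of 3 neighbours < 2, not yet.
  nudibranchs: 1 of 3 neighbours < 3, not yet.
Round 3 — checking thresholds:
  diatoms: 1 of 2 neighbours < 2, not yet.
  mussels: 2 of 3 neighbours ≥ 2, goes locally extinct.
  nudibranchs: 2 of 3 neighbours < 3, not yet.
Round 4 — checking thresholds:
  diatoms: 1 of 2 neighbours < 2, not yet.
  nudibranchs: 2 of 3 neighbours < 3, not yet.
  oysters: 1 of 1 neighbours ≥ 1, goes locally extinct.
Round 5 — no new extinctions; cascade stops.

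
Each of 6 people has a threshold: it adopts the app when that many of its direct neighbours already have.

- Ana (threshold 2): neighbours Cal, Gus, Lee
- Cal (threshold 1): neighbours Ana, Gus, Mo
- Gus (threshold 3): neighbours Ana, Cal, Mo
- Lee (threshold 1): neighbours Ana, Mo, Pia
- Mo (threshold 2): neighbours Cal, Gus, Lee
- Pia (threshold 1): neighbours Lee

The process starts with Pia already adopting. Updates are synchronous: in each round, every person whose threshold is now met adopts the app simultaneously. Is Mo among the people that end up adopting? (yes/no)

Round 1 — Pia adopts the app (initial).
Round 2 — checking thresholds:
  Lee: 1 of 3 neighbours ≥ 1, adopts the app.
Round 3 — no new adoptions; cascade stops.

no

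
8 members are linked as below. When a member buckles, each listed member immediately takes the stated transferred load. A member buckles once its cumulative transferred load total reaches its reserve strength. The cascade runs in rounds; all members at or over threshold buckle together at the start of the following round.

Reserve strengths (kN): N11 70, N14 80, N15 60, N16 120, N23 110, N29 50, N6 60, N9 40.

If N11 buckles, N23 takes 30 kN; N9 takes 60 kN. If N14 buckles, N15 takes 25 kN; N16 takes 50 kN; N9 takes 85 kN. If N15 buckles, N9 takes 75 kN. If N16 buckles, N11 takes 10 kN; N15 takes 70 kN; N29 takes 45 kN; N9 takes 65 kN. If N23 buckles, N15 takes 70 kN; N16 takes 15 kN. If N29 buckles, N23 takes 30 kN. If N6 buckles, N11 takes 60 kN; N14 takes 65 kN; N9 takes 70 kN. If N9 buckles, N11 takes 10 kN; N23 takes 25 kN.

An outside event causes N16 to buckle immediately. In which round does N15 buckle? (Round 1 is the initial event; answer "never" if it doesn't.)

2

Round 1 — N16 buckles (initial).
  N11: +10 → 10 < 70
  N15: +70 → 70 ≥ 60
  N29: +45 → 45 < 50
  N9: +65 → 65 ≥ 40
Round 2 — N15, N9 buckle.
  N11: +10 → 20 < 70
  N23: +25 → 25 < 110
No further bucklings.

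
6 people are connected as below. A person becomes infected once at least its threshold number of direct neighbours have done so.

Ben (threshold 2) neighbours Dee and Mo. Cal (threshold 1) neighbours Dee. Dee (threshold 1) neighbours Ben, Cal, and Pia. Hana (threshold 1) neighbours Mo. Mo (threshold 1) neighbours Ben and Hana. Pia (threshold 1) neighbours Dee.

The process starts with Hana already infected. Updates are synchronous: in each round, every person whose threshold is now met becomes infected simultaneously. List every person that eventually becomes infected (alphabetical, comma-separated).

Hana, Mo

Round 1 — Hana becomes infected (initial).
Round 2 — checking thresholds:
  Mo: 1 of 2 neighbours ≥ 1, becomes infected.
Round 3 — no new infections; cascade stops.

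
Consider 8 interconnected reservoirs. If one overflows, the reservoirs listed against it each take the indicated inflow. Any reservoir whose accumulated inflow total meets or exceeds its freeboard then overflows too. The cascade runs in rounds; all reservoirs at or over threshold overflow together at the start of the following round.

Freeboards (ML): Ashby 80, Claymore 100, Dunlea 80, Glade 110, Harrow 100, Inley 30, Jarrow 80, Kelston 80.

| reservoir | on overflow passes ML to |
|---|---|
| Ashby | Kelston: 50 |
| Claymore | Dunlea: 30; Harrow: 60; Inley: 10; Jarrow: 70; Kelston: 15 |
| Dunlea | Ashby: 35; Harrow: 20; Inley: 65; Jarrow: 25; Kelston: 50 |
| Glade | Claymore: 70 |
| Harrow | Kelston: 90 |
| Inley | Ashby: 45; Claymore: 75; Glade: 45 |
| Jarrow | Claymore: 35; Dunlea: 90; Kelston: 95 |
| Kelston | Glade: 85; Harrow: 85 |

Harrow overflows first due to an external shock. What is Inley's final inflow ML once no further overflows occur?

0

Round 1 — Harrow overflows (initial).
  Kelston: +90 → 90 ≥ 80
Round 2 — Kelston overflows.
  Glade: +85 → 85 < 110
No further overflows.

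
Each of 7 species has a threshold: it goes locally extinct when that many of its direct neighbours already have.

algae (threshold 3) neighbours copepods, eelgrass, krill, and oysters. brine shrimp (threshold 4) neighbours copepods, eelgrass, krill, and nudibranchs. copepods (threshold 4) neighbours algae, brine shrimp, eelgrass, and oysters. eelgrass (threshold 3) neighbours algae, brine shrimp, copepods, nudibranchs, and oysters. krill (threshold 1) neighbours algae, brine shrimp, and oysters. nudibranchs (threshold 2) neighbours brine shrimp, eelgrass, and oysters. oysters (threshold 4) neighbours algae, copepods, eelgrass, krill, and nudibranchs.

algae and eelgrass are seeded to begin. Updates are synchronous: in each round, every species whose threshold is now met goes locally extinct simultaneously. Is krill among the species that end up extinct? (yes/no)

yes

Round 1 — algae, eelgrass go locally extinct (initial).
Round 2 — checking thresholds:
  brine shrimp: 1 of 4 neighbours < 4, not yet.
  copepods: 2 of 4 neighbours < 4, not yet.
  krill: 1 of 3 neighbours ≥ 1, goes locally extinct.
  nudibranchs: 1 of 3 neighbours < 2, not yet.
  oysters: 2 of 5 neighbours < 4, not yet.
Round 3 — no new extinctions; cascade stops.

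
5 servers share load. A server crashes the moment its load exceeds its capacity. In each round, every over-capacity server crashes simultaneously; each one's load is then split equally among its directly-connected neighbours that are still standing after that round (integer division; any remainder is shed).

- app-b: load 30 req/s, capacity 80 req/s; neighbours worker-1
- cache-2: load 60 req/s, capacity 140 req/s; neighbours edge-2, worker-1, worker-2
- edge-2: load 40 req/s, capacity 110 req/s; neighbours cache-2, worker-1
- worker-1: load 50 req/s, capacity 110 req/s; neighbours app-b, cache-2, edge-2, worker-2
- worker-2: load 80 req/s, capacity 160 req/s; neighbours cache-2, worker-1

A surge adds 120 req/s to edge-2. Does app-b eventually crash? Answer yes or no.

Round 1 — edge-2 at 160 > 110. edge-2 crashes.
  edge-2 sheds 160 req/s to cache-2, worker-1: 80 each.
    cache-2: 60+80 = 140 ≤ 140
    worker-1: 50+80 = 130 > 110
Round 2 — worker-1 crashes.
  worker-1 sheds 130 req/s to app-b, cache-2, worker-2: 43 each (1 lost).
    app-b: 30+43 = 73 ≤ 80
    cache-2: 140+43 = 183 > 140
    worker-2: 80+43 = 123 ≤ 160
Round 3 — cache-2 crashes.
  cache-2 sheds 183 req/s to worker-2: 183 each.
    worker-2: 123+183 = 306 > 160
Round 4 — worker-2 crashes.
  worker-2 sheds 306 req/s: no online neighbours, lost.
No further crashes.

no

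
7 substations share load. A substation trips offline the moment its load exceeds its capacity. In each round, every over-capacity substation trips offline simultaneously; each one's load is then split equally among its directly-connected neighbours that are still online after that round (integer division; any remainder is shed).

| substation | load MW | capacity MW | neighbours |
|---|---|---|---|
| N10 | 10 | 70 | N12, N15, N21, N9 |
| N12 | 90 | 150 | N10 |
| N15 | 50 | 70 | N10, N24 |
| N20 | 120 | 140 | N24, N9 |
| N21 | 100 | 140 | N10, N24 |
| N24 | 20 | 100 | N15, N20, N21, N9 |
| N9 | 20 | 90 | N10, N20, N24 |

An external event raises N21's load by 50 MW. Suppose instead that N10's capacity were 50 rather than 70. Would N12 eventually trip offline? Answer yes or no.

With N10's capacity at 50:
Round 1 — N21 at 150 > 140. N21 trips offline.
  N21 sheds 150 MW to N10, N24: 75 each.
    N10: 10+75 = 85 > 50
    N24: 20+75 = 95 ≤ 100
Round 2 — N10 trips offline.
  N10 sheds 85 MW to N12, N15, N9: 28 each (1 lost).
    N12: 90+28 = 118 ≤ 150
    N15: 50+28 = 78 > 70
    N9: 20+28 = 48 ≤ 90
Round 3 — N15 trips offline.
  N15 sheds 78 MW to N24: 78 each.
    N24: 95+78 = 173 > 100
Round 4 — N24 trips offline.
  N24 sheds 173 MW to N20, N9: 86 each (1 lost).
    N20: 120+86 = 206 > 140
    N9: 48+86 = 134 > 90
Round 5 — N20, N9 trip offline.
  N20 sheds 206 MW: no online neighbours, lost.
  N9 sheds 134 MW: no online neighbours, lost.
No further trips.

no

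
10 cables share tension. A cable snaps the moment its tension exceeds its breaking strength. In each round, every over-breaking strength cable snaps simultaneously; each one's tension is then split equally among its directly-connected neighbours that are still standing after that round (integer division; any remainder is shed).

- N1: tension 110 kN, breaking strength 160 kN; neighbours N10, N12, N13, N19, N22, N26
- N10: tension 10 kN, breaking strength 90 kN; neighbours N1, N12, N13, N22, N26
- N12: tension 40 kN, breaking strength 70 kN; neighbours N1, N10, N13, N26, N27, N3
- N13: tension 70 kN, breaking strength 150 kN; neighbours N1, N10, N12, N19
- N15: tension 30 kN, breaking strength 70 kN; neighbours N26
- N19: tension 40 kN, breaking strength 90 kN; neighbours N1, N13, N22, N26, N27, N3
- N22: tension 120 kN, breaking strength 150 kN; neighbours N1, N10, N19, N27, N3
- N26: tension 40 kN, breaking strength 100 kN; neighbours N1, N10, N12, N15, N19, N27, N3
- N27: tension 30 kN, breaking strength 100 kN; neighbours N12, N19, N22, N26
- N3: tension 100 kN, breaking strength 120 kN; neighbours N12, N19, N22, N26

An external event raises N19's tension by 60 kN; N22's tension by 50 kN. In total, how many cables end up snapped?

10

Round 1 — N19 at 100 > 90; N22 at 170 > 150. N19, N22 snap.
  N19 sheds 100 kN to N1, N13, N26, N27, N3: 20 each.
    N1: 110+20 = 130 ≤ 160
    N13: 70+20 = 90 ≤ 150
    N26: 40+20 = 60 ≤ 100
    N27: 30+20 = 50 ≤ 100
    N3: 100+20 = 120 ≤ 120
  N22 sheds 170 kN to N1, N10, N27, N3: 42 each (2 lost).
    N1: 130+42 = 172 > 160
    N10: 10+42 = 52 ≤ 90
    N27: 50+42 = 92 ≤ 100
    N3: 120+42 = 162 > 120
Round 2 — N1, N3 snap.
  N1 sheds 172 kN to N10, N12, N13, N26: 43 each.
    N10: 52+43 = 95 > 90
    N12: 40+43 = 83 > 70
    N13: 90+43 = 133 ≤ 150
    N26: 60+43 = 103 > 100
  N3 sheds 162 kN to N12, N26: 81 each.
    N12: 83+81 = 164 > 70
    N26: 103+81 = 184 > 100
Round 3 — N10, N12, N26 snap.
  N10 sheds 95 kN to N13: 95 each.
    N13: 133+95 = 228 > 150
  N12 sheds 164 kN to N13, N27: 82 each.
    N13: 228+82 = 310 > 150
    N27: 92+82 = 174 > 100
  N26 sheds 184 kN to N15, N27: 92 each.
    N15: 30+92 = 122 > 70
    N27: 174+92 = 266 > 100
Round 4 — N13, N15, N27 snap.
  N13 sheds 310 kN: no online neighbours, lost.
  N15 sheds 122 kN: no online neighbours, lost.
  N27 sheds 266 kN: no online neighbours, lost.
No further breaks.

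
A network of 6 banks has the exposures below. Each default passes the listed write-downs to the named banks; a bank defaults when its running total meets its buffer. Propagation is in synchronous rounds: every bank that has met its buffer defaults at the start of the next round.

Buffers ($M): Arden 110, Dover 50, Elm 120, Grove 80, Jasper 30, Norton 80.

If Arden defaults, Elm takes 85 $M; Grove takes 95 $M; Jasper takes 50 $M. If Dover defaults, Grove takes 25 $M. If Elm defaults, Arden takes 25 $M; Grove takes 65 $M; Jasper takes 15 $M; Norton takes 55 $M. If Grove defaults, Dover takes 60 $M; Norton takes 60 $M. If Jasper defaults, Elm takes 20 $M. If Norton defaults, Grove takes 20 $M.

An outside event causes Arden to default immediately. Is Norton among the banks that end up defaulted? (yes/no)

Round 1 — Arden defaults (initial).
  Elm: +85 → 85 < 120
  Grove: +95 → 95 ≥ 80
  Jasper: +50 → 50 ≥ 30
Round 2 — Grove, Jasper default.
  Dover: +60 → 60 ≥ 50
  Elm: +20 → 105 < 120
  Norton: +60 → 60 < 80
Round 3 — Dover defaults.
No further defaults.

no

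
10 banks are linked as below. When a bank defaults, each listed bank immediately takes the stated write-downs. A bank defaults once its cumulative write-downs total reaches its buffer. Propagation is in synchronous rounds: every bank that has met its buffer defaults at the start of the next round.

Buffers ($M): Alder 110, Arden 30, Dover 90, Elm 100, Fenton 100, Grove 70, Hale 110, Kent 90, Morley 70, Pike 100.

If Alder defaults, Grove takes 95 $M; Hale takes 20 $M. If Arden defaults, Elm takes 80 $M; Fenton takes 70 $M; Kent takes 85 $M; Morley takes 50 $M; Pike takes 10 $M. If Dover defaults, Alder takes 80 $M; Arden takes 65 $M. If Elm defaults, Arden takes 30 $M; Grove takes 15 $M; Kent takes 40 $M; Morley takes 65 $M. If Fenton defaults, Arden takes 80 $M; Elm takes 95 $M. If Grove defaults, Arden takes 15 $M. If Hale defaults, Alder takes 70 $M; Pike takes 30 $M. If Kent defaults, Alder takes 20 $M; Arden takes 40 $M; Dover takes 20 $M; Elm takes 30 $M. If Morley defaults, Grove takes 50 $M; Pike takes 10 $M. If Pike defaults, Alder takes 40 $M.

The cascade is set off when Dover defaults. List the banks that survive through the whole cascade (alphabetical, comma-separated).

Round 1 — Dover defaults (initial).
  Alder: +80 → 80 < 110
  Arden: +65 → 65 ≥ 30
Round 2 — Arden defaults.
  Elm: +80 → 80 < 100
  Fenton: +70 → 70 < 100
  Kent: +85 → 85 < 90
  Morley: +50 → 50 < 70
  Pike: +10 → 10 < 100
No further defaults.

Alder, Elm, Fenton, Grove, Hale, Kent, Morley, Pike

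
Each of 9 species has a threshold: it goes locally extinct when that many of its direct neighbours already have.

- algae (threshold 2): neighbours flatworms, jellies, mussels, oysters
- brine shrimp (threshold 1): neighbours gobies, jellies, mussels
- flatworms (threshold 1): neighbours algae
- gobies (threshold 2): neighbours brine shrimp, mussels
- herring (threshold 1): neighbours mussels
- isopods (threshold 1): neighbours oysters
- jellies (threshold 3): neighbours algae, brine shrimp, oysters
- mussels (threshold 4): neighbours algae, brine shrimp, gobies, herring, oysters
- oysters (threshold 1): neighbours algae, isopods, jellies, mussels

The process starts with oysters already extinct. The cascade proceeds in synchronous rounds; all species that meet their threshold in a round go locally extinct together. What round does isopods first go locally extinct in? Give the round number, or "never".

2

Round 1 — oysters goes locally extinct (initial).
Round 2 — checking thresholds:
  algae: 1 of 4 neighbours < 2, below threshold.
  isopods: 1 of 1 neighbours ≥ 1, goes locally extinct.
  jellies: 1 of 3 neighbours < 3, below threshold.
  mussels: 1 of 5 neighbours < 4, below threshold.
Round 3 — no new extinctions; cascade stops.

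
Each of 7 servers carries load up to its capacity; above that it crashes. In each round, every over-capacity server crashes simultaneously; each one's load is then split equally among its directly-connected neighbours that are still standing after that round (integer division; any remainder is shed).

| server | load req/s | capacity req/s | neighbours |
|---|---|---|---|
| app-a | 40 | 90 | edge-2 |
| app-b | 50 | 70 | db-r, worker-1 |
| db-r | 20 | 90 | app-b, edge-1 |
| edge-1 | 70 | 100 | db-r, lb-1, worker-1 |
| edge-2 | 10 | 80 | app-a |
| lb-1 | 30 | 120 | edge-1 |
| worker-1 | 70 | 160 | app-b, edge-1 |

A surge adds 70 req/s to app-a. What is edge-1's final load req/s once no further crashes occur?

70

Round 1 — app-a at 110 > 90. app-a crashes.
  app-a sheds 110 req/s to edge-2: 110 each.
    edge-2: 10+110 = 120 > 80
Round 2 — edge-2 crashes.
  edge-2 sheds 120 req/s: no online neighbours, lost.
No further crashes.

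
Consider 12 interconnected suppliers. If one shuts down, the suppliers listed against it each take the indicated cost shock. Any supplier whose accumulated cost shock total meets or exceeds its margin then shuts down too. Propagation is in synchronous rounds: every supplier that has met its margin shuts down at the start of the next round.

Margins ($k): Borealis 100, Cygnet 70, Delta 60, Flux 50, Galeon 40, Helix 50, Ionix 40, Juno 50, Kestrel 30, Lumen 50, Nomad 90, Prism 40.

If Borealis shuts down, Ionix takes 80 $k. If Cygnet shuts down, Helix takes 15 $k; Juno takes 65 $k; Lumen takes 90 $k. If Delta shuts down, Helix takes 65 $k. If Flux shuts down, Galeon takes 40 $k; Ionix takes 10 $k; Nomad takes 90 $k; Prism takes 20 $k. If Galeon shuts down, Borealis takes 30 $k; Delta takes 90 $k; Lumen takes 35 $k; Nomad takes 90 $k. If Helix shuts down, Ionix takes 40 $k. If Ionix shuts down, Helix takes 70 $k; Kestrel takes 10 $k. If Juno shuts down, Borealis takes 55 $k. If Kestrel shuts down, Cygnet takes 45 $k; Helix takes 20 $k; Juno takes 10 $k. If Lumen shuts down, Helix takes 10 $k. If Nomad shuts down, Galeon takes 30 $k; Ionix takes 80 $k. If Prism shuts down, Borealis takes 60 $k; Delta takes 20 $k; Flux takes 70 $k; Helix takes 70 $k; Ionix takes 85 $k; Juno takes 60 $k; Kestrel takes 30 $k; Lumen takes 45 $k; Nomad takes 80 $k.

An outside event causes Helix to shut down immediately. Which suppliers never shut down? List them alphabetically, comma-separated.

Round 1 — Helix shuts down (initial).
  Ionix: +40 → 40 ≥ 40
Round 2 — Ionix shuts down.
  Kestrel: +10 → 10 < 30
No further shutdowns.

Borealis, Cygnet, Delta, Flux, Galeon, Juno, Kestrel, Lumen, Nomad, Prism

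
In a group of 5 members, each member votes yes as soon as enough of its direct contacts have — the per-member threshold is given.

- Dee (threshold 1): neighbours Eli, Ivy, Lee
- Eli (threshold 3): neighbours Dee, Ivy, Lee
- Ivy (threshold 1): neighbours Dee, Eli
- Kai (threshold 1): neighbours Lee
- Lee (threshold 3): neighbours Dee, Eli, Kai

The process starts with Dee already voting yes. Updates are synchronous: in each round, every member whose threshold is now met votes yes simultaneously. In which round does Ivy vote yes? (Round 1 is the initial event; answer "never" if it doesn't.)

2

Round 1 — Dee votes yes (initial).
Round 2 — checking thresholds:
  Eli: 1 of 3 neighbours < 3, below threshold.
  Ivy: 1 of 2 neighbours ≥ 1, votes yes.
  Lee: 1 of 3 neighbours < 3, below threshold.
Round 3 — no new yes votes; cascade stops.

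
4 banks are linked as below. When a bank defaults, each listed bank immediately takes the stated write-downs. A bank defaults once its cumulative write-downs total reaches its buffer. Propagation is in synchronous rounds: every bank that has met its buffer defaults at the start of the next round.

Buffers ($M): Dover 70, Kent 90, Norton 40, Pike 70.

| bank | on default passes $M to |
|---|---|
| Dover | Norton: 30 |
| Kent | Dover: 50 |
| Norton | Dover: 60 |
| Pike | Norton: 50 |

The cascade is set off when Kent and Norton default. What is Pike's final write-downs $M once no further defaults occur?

Round 1 — Kent, Norton default (initial).
  Dover: +50+60 → 110 ≥ 70
Round 2 — Dover defaults.
No further defaults.

0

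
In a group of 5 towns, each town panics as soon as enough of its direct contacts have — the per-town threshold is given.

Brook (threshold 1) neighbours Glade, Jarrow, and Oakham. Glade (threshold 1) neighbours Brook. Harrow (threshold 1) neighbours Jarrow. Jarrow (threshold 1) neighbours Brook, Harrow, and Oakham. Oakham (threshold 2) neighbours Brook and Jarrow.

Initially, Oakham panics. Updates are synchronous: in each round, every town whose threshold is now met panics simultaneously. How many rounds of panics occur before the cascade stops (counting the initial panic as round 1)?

Round 1 — Oakham panics (initial).
Round 2 — checking thresholds:
  Brook: 1 of 3 neighbours ≥ 1, panics.
  Jarrow: 1 of 3 neighbours ≥ 1, panics.
Round 3 — checking thresholds:
  Glade: 1 of 1 neighbours ≥ 1, panics.
  Harrow: 1 of 1 neighbours ≥ 1, panics.
Round 4 — no new panics; cascade stops.

3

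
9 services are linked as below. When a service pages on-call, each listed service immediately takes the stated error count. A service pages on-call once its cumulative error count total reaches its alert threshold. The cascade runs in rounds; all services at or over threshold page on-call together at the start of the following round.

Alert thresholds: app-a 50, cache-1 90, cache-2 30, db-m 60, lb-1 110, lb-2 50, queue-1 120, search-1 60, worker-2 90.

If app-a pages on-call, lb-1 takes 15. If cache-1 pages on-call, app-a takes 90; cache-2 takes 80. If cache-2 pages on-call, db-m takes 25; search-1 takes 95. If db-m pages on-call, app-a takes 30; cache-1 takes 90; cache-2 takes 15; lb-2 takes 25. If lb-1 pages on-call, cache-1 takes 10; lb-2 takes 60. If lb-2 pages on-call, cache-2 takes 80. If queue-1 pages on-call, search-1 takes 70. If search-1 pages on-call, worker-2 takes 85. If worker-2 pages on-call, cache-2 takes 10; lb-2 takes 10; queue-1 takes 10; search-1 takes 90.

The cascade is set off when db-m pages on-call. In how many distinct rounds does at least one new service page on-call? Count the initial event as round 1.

4

Round 1 — db-m pages on-call (initial).
  app-a: +30 → 30 < 50
  cache-1: +90 → 90 ≥ 90
  cache-2: +15 → 15 < 30
  lb-2: +25 → 25 < 50
Round 2 — cache-1 pages on-call.
  app-a: +90 → 120 ≥ 50
  cache-2: +80 → 95 ≥ 30
Round 3 — app-a, cache-2 page on-call.
  lb-1: +15 → 15 < 110
  search-1: +95 → 95 ≥ 60
Round 4 — search-1 pages on-call.
  worker-2: +85 → 85 < 90
No further pages.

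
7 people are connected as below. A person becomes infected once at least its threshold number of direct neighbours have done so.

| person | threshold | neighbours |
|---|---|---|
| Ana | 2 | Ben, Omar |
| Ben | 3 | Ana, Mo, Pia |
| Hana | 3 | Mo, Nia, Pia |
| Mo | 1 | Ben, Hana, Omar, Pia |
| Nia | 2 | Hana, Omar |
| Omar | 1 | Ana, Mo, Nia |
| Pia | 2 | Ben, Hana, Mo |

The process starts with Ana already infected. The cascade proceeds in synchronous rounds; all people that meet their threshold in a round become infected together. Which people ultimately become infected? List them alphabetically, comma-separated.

Ana, Mo, Omar

Round 1 — Ana becomes infected (initial).
Round 2 — checking thresholds:
  Ben: 1 of 3 neighbours < 3, below threshold.
  Omar: 1 of 3 neighbours ≥ 1, becomes infected.
Round 3 — checking thresholds:
  Ben: 1 of 3 neighbours < 3, below threshold.
  Mo: 1 of 4 neighbours ≥ 1, becomes infected.
  Nia: 1 of 2 neighbours < 2, below threshold.
Round 4 — no new infections; cascade stops.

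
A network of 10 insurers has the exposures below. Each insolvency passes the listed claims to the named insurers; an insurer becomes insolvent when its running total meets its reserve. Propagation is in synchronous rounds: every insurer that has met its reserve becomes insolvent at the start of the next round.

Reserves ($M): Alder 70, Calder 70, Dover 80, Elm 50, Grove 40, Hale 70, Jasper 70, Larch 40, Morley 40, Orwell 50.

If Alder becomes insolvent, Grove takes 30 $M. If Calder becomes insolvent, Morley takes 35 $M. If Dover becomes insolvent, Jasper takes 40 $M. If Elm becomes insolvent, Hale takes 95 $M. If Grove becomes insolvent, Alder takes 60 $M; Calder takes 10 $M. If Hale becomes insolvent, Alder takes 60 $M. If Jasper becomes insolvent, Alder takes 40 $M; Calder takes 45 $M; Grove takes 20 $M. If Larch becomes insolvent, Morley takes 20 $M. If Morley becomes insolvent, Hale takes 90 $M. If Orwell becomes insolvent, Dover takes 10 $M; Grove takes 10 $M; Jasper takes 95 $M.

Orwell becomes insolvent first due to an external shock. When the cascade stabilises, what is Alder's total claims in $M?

40

Round 1 — Orwell becomes insolvent (initial).
  Dover: +10 → 10 < 80
  Grove: +10 → 10 < 40
  Jasper: +95 → 95 ≥ 70
Round 2 — Jasper becomes insolvent.
  Alder: +40 → 40 < 70
  Calder: +45 → 45 < 70
  Grove: +20 → 30 < 40
No further insolvencies.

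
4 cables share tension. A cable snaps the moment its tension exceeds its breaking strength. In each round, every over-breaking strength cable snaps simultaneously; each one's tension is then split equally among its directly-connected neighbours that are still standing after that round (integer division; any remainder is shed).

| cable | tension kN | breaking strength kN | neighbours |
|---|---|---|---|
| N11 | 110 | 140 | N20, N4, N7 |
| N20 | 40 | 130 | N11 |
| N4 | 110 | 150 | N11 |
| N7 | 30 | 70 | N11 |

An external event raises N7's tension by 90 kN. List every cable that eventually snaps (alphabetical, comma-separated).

Round 1 — N7 at 120 > 70. N7 snaps.
  N7 sheds 120 kN to N11: 120 each.
    N11: 110+120 = 230 > 140
Round 2 — N11 snaps.
  N11 sheds 230 kN to N20, N4: 115 each.
    N20: 40+115 = 155 > 130
    N4: 110+115 = 225 > 150
Round 3 — N20, N4 snap.
  N20 sheds 155 kN: no online neighbours, lost.
  N4 sheds 225 kN: no online neighbours, lost.
No further breaks.

N11, N20, N4, N7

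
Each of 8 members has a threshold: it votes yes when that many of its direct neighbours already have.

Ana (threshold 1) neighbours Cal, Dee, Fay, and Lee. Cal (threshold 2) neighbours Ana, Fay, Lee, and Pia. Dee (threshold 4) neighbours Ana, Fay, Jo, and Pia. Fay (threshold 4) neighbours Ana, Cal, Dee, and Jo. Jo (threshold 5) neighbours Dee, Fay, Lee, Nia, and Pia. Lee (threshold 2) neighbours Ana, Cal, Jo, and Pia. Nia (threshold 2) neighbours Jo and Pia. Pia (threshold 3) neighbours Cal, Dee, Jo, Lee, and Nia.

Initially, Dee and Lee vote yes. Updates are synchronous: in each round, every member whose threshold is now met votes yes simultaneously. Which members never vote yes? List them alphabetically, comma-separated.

Round 1 — Dee, Lee vote yes (initial).
Round 2 — checking thresholds:
  Ana: 2 of 4 neighbours ≥ 1, votes yes.
  Cal: 1 of 4 neighbours < 2, not yet.
  Fay: 1 of 4 neighbours < 4, not yet.
  Jo: 2 of 5 neighbours < 5, not yet.
  Pia: 2 of 5 neighbours < 3, not yet.
Round 3 — checking thresholds:
  Cal: 2 of 4 neighbours ≥ 2, votes yes.
  Fay: 2 of 4 neighbours < 4, not yet.
  Jo: 2 of 5 neighbours < 5, not yet.
  Pia: 2 of 5 neighbours < 3, not yet.
Round 4 — checking thresholds:
  Fay: 3 of 4 neighbours < 4, not yet.
  Jo: 2 of 5 neighbours < 5, not yet.
  Pia: 3 of 5 neighbours ≥ 3, votes yes.
Round 5 — no new yes votes; cascade stops.

Fay, Jo, Nia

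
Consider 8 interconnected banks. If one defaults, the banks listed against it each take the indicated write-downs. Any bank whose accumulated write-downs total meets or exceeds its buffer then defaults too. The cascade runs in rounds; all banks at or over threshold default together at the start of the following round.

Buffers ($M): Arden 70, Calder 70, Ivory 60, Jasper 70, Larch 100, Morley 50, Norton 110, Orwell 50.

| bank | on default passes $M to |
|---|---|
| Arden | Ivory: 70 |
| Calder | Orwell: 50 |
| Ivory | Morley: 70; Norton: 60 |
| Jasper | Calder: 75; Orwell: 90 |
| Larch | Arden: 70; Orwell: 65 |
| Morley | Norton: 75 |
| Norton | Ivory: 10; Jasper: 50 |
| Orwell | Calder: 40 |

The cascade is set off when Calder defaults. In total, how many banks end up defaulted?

2

Round 1 — Calder defaults (initial).
  Orwell: +50 → 50 ≥ 50
Round 2 — Orwell defaults.
No further defaults.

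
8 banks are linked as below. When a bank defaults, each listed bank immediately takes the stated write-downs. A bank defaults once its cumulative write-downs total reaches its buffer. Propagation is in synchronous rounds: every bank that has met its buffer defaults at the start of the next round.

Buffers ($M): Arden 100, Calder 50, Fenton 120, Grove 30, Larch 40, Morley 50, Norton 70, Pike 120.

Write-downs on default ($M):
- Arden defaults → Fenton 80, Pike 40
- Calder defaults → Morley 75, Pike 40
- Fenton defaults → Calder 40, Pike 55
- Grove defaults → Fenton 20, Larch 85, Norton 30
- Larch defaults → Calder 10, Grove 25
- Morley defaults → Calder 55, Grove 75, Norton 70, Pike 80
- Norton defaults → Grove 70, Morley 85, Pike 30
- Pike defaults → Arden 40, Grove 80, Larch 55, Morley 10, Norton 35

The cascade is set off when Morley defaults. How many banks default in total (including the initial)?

Round 1 — Morley defaults (initial).
  Calder: +55 → 55 ≥ 50
  Grove: +75 → 75 ≥ 30
  Norton: +70 → 70 ≥ 70
  Pike: +80 → 80 < 120
Round 2 — Calder, Grove, Norton default.
  Fenton: +20 → 20 < 120
  Larch: +85 → 85 ≥ 40
  Pike: +40+30 → 150 ≥ 120
Round 3 — Larch, Pike default.
  Arden: +40 → 40 < 100
No further defaults.

6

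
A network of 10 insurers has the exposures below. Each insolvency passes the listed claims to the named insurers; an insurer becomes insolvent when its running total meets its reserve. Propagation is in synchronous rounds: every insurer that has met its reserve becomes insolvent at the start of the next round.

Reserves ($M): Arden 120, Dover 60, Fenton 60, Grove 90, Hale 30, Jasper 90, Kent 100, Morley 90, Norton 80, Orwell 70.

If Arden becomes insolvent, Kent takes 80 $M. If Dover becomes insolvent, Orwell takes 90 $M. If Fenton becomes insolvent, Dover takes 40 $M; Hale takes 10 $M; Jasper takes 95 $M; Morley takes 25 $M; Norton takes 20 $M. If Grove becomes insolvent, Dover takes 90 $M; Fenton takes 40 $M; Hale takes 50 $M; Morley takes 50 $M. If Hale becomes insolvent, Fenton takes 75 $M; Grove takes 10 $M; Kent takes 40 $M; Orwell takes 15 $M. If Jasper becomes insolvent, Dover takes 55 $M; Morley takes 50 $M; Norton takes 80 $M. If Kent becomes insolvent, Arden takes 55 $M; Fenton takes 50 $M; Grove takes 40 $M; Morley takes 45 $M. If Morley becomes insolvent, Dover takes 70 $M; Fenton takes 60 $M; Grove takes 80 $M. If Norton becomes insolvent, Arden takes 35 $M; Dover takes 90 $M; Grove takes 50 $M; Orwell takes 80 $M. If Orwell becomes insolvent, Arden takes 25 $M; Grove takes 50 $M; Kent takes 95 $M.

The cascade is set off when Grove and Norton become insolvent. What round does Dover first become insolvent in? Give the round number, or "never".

2

Round 1 — Grove, Norton become insolvent (initial).
  Arden: +35 → 35 < 120
  Dover: +90+90 → 180 ≥ 60
  Fenton: +40 → 40 < 60
  Hale: +50 → 50 ≥ 30
  Morley: +50 → 50 < 90
  Orwell: +80 → 80 ≥ 70
Round 2 — Dover, Hale, Orwell become insolvent.
  Arden: +25 → 60 < 120
  Fenton: +75 → 115 ≥ 60
  Kent: +40+95 → 135 ≥ 100
Round 3 — Fenton, Kent become insolvent.
  Arden: +55 → 115 < 120
  Jasper: +95 → 95 ≥ 90
  Morley: +25+45 → 120 ≥ 90
Round 4 — Jasper, Morley become insolvent.
No further insolvencies.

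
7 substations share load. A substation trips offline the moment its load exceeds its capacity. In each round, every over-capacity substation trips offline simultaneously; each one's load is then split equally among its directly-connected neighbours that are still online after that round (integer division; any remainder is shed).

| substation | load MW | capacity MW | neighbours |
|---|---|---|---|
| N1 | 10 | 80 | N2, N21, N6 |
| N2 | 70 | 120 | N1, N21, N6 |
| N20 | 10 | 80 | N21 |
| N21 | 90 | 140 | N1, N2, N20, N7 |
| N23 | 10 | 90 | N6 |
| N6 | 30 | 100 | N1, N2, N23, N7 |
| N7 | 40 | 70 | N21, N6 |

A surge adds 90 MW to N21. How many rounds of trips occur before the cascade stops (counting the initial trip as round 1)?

Round 1 — N21 at 180 > 140. N21 trips offline.
  N21 sheds 180 MW to N1, N2, N20, N7: 45 each.
    N1: 10+45 = 55 ≤ 80
    N2: 70+45 = 115 ≤ 120
    N20: 10+45 = 55 ≤ 80
    N7: 40+45 = 85 > 70
Round 2 — N7 trips offline.
  N7 sheds 85 MW to N6: 85 each.
    N6: 30+85 = 115 > 100
Round 3 — N6 trips offline.
  N6 sheds 115 MW to N1, N2, N23: 38 each (1 lost).
    N1: 55+38 = 93 > 80
    N2: 115+38 = 153 > 120
    N23: 10+38 = 48 ≤ 90
Round 4 — N1, N2 trip offline.
  N1 sheds 93 MW: no online neighbours, lost.
  N2 sheds 153 MW: no online neighbours, lost.
No further trips.

4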